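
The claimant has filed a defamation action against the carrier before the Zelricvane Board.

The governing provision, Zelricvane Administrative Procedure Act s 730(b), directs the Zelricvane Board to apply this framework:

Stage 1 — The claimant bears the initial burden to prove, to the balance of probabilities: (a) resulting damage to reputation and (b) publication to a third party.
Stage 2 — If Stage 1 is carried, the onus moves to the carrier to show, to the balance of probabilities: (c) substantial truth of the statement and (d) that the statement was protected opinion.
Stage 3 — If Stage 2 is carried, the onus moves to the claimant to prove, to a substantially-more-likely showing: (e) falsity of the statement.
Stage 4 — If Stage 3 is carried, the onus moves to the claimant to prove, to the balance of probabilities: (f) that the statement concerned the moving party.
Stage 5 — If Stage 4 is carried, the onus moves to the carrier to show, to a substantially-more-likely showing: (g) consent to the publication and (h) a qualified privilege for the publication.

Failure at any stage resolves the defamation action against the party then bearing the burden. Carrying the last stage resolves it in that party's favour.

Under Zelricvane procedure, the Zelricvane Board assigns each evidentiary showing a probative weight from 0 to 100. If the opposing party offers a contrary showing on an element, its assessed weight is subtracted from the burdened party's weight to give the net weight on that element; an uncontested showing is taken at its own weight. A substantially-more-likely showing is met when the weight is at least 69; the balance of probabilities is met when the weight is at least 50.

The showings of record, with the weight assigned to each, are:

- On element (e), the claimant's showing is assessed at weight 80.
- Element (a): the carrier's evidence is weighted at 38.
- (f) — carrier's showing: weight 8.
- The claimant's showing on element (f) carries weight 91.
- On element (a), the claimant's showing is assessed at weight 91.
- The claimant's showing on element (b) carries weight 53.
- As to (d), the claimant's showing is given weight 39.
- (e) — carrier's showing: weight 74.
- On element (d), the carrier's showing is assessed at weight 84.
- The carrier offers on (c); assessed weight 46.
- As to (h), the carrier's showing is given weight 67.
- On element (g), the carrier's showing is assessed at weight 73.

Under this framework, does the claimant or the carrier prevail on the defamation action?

claimant

Stage 1 (claimant, the balance of probabilities, weight is at least 50): (a) net 91−38=53 ≥ 50 — meets; (b) 53 ≥ 50 — meets.
  Stage 1 carried; the burden shifts to the carrier.
Stage 2 (carrier, the balance of probabilities, weight is at least 50): (c) 46 < 50 — fails; (d) net 84−39=45 < 50 — fails.
  Not every element is met, so the carrier fails to carry Stage 2.
So the claimant prevails.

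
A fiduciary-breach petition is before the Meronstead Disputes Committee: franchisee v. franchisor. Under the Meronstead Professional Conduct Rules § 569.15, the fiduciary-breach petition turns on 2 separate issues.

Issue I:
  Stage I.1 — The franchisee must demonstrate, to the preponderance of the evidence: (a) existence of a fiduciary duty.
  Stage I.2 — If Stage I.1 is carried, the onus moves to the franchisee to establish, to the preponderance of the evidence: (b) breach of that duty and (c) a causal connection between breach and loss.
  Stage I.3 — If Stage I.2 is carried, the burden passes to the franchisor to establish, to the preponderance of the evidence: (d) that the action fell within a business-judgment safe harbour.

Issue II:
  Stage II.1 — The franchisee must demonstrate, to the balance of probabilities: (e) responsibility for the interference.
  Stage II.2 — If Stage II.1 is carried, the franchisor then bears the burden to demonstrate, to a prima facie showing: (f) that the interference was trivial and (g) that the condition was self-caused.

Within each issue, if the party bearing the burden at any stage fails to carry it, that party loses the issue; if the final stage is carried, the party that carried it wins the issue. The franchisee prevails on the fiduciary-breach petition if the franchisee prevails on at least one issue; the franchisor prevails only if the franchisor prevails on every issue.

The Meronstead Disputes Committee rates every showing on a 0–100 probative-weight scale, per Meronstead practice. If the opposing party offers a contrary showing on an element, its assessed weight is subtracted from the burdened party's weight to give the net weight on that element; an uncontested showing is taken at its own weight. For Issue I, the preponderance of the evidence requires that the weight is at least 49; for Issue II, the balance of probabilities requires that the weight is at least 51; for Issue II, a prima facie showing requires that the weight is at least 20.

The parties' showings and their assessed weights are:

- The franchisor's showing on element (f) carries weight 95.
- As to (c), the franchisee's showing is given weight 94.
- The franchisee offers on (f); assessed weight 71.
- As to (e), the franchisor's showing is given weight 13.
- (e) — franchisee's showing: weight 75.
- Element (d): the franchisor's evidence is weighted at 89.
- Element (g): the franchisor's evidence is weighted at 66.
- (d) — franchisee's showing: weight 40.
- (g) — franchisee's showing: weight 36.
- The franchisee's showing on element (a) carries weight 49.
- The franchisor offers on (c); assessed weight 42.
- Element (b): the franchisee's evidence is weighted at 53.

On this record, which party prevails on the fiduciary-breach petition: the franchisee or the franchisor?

— Issue I —
At Stage I.1 the franchisee must meet the preponderance of the evidence (weight is at least 49): on (a) the weight is 49, ≥ 49, so (a) meets the standard.
  All elements met. The franchisee retains the burden for Stage I.2.
At Stage I.2 the franchisee must meet the preponderance of the evidence (weight is at least 49): on (b) the weight is 53, ≥ 49, so (b) meets the standard; on (c) the weight is 94 less the opposing 42 gives net 52, which does reach 49, so (c) meets the standard.
  All elements met. The burden passes to the franchisor.
At Stage I.3 the franchisor must meet the preponderance of the evidence (weight is at least 49): on (d) the weight is 89 less the opposing 40 gives net 49, which does reach 49, so (d) meets the standard.
  Stage I.3 carried; the final stage is satisfied.
All stages carried — the franchisor prevails on this issue.
— Issue II —
Stage II.1 — burden on franchisee; standard: the balance of probabilities (weight is at least 51).
    (e): 75 − 13 = 62 ≥ 51 [met]
  Stage II.1 is satisfied; the onus moves to the franchisor.
Stage II.2 — burden on franchisor; standard: a prima facie showing (weight is at least 20).
    (f): 95 − 71 = 24 ≥ 20 [met]
    (g): 66 − 36 = 30 ≥ 20 [met]
  The franchisor carries the last stage.
All stages carried — the franchisor prevails on this issue.
Per-issue: Issue I → franchisor; Issue II → franchisor. The franchisee must prevail on at least one issue; overall, the franchisor prevails.

franchisor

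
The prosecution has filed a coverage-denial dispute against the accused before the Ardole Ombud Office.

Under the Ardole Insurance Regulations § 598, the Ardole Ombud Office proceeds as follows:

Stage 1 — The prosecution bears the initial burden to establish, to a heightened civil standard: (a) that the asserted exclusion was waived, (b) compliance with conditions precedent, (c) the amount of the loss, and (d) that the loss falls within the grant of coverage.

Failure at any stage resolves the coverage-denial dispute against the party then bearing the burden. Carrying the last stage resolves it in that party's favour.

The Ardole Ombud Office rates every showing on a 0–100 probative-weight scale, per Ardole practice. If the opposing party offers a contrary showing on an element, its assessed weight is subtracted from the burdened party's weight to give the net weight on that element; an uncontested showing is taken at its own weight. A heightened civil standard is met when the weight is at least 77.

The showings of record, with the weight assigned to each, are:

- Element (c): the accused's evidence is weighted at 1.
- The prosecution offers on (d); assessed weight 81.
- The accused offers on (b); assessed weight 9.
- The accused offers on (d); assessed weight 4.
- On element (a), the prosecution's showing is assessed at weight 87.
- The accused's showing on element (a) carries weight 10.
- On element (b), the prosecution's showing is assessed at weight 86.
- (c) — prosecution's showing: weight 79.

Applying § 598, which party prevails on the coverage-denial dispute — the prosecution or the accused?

Stage 1 (prosecution, a heightened civil standard, weight is at least 77): (a) net 87−10=77 ≥ 77 — meets; (b) net 86−9=77 ≥ 77 — meets; (c) net 79−1=78 ≥ 77 — meets; (d) net 81−4=77 ≥ 77 — meets.
  The prosecution carries the last stage.
All stages carried — the prosecution prevails.

prosecution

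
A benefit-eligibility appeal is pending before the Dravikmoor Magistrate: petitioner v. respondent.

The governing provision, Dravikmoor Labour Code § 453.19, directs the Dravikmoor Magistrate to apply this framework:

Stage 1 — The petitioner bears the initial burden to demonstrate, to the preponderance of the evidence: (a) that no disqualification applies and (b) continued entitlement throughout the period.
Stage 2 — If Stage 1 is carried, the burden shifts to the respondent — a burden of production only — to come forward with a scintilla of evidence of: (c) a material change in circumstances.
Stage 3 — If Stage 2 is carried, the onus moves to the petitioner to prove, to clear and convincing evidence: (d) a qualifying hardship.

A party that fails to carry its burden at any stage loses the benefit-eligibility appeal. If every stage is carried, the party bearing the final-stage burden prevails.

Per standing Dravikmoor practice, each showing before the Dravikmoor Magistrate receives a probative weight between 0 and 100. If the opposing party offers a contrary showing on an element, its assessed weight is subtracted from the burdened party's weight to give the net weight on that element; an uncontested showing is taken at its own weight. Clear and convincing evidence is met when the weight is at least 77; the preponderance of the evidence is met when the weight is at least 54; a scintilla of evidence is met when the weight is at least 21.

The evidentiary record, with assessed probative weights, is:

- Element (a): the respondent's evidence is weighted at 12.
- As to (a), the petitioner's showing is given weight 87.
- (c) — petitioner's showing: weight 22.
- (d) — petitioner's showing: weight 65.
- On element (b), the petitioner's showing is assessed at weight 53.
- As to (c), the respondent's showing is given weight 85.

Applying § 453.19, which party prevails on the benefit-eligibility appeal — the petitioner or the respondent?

respondent

Stage 1 — burden on petitioner; standard: the preponderance of the evidence (weight is at least 54).
    (a): 87 − 12 = 75 ≥ 54 [met]
    (b): 53 < 54 [not met]
  The petitioner does not carry Stage 1.
The respondent prevails.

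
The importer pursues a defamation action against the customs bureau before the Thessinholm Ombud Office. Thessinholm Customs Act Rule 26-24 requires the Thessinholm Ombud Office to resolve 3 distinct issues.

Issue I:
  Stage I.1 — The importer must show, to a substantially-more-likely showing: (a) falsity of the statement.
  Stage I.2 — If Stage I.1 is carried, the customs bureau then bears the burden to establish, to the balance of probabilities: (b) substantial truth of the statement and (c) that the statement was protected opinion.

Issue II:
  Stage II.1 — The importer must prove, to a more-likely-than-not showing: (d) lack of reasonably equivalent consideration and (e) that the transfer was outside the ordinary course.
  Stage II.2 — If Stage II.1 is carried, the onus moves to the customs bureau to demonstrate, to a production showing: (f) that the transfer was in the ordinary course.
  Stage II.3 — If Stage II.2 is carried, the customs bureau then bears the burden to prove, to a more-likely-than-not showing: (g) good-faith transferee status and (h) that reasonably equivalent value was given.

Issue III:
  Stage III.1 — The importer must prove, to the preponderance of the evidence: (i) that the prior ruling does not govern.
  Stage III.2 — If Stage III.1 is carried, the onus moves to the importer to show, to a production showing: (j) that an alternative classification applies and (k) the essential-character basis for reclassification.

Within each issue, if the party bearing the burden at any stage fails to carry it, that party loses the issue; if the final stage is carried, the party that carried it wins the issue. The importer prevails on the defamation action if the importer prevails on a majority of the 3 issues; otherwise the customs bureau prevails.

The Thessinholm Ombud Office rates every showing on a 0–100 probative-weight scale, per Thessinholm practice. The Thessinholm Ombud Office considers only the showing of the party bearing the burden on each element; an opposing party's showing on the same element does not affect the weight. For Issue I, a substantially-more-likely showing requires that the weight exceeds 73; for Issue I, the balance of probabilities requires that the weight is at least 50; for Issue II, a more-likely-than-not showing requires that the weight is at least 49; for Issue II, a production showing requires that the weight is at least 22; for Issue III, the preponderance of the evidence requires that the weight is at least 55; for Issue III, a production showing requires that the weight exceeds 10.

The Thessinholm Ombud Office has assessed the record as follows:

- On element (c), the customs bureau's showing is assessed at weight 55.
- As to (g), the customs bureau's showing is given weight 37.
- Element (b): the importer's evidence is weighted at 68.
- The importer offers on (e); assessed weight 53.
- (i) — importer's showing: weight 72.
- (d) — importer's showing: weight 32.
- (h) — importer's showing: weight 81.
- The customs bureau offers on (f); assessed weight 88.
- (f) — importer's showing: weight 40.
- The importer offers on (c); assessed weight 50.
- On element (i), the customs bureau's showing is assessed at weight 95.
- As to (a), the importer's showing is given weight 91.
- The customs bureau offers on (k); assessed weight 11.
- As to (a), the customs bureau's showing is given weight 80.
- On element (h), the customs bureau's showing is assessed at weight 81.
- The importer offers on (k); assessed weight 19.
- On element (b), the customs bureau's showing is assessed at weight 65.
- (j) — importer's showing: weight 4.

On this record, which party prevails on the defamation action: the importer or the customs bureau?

customs bureau

— Issue I —
Stage I.1 (importer, a substantially-more-likely showing, weight exceeds 73): (a) 91 (customs bureau's 80 disregarded) > 73 — meets.
  Stage I.1 carried; the burden shifts to the customs bureau.
Stage I.2 (customs bureau, the balance of probabilities, weight is at least 50): (b) 65 (importer's 68 disregarded) ≥ 50 — meets; (c) 55 (importer's 50 disregarded) ≥ 50 — meets.
  The customs bureau carries the last stage.
With every stage satisfied, the customs bureau prevails on this issue.
— Issue II —
At Stage II.1 the importer must meet a more-likely-than-not showing (weight is at least 49): on (d) the weight is 32, which does not reach 49, so (d) does not meet the standard; on (e) the weight is 53, which does reach 49, so (e) meets the standard.
  The importer does not carry Stage II.1.
The analysis ends at Stage II.1; the customs bureau prevails on this issue.
— Issue III —
At Stage III.1 the importer must meet the preponderance of the evidence (weight is at least 55): on (i) the weight is 72 (the customs bureau's 95 is given no effect), ≥ 55, so (i) meets the standard.
  Stage III.1 is satisfied; the importer continues to bear the burden.
At Stage III.2 the importer must meet a production showing (weight exceeds 10): on (j) the weight is 4, which does not exceed 10, so (j) does not meet the standard; on (k) the weight is 19 (the customs bureau's 11 is given no effect), which does exceed 10, so (k) meets the standard.
  Not every element is met, so the importer fails to carry Stage III.2.
The customs bureau prevails on this issue.
Per-issue: Issue I → customs bureau; Issue II → customs bureau; Issue III → customs bureau. The importer must prevail on a majority of issues; overall, the customs bureau prevails.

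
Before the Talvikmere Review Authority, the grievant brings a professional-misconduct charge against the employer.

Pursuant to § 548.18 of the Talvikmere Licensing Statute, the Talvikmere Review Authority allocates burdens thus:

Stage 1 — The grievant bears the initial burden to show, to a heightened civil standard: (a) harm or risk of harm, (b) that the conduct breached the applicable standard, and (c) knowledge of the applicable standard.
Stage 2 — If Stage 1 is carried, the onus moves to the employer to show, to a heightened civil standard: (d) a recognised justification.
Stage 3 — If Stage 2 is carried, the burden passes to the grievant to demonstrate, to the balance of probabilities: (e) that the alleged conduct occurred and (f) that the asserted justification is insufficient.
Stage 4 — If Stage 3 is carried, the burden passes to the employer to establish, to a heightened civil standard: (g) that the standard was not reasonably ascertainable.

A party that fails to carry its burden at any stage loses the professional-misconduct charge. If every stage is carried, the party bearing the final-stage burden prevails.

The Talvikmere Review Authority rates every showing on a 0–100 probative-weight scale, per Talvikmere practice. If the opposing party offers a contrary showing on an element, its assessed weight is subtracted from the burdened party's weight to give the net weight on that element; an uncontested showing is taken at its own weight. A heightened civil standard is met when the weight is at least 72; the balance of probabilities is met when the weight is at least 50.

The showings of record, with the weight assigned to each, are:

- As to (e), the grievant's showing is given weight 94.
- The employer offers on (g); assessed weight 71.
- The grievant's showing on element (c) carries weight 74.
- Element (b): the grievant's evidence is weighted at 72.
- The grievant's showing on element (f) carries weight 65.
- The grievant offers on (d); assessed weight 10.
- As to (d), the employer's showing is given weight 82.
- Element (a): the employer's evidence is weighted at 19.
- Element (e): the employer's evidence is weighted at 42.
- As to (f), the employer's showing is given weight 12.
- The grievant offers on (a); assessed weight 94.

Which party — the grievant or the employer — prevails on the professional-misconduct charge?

grievant

Stage 1 — burden on grievant; standard: a heightened civil standard (weight is at least 72).
    (a): 94 − 19 = 75 ≥ 72 [met]
    (b): 72 ≥ 72 [met]
    (c): 74 ≥ 72 [met]
  All elements met. The burden passes to the employer.
Stage 2 — burden on employer; standard: a heightened civil standard (weight is at least 72).
    (d): 82 − 10 = 72 ≥ 72 [met]
  The employer carries Stage 2; the grievant now bears the burden.
Stage 3 — burden on grievant; standard: the balance of probabilities (weight is at least 50).
    (e): 94 − 42 = 52 ≥ 50 [met]
    (f): 65 − 12 = 53 ≥ 50 [met]
  Stage 3 carried; the burden shifts to the employer.
Stage 4 — burden on employer; standard: a heightened civil standard (weight is at least 72).
    (g): 71 < 72 [not met]
  Not every element is met, so the employer fails to carry Stage 4.
The grievant prevails.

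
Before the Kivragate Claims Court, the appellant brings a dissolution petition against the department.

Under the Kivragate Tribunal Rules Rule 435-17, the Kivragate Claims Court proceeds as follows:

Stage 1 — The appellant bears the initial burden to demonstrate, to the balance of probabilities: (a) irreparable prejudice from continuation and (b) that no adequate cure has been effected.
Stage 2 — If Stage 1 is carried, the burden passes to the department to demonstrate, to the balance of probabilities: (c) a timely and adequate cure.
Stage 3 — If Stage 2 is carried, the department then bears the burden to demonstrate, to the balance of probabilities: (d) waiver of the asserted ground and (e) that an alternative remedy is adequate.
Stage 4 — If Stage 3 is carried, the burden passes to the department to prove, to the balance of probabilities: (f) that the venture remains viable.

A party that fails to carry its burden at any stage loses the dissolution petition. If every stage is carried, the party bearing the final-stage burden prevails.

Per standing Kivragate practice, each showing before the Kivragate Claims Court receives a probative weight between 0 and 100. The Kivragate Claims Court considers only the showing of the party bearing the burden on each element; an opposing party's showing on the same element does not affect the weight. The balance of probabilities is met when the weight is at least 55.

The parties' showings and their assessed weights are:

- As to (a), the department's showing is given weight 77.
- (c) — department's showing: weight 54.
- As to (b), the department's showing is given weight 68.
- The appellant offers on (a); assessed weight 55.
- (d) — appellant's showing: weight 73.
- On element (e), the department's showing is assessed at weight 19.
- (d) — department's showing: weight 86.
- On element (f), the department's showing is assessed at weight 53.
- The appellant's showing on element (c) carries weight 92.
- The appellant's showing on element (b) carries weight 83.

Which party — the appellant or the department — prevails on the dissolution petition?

Stage 1 (appellant, the balance of probabilities, weight is at least 55): (a) 55 (department's 77 disregarded) ≥ 55 — meets; (b) 83 (department's 68 disregarded) ≥ 55 — meets.
  Stage 1 is satisfied; the onus moves to the department.
Stage 2 (department, the balance of probabilities, weight is at least 55): (c) 54 (appellant's 92 disregarded) < 55 — fails.
  Not every element is met, so the department fails to carry Stage 2.
So the appellant prevails.

appellant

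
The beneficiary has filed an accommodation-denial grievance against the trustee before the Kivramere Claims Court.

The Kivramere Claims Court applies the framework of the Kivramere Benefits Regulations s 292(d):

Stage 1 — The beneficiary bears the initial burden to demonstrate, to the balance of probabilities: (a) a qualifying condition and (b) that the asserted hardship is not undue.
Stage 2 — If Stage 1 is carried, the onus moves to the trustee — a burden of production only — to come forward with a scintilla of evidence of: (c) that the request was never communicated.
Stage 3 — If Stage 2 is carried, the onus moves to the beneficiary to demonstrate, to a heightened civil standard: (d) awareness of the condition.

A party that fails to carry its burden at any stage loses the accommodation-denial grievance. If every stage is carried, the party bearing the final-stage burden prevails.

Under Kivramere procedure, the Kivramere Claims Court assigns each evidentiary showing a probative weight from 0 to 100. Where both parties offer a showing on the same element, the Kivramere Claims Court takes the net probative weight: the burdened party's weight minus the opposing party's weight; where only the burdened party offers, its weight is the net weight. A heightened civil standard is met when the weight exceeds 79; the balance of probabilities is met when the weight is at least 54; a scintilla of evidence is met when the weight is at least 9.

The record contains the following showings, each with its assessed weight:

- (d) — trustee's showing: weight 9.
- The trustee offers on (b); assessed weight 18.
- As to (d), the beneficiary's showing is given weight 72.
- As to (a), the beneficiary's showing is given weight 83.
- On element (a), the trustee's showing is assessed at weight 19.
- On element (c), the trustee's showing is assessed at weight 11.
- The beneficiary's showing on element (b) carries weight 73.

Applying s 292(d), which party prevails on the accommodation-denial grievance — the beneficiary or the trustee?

trustee

At Stage 1 the beneficiary must meet the balance of probabilities (weight is at least 54): on (a) the weight is 83 less the opposing 19 gives net 64, which does reach 54, so (a) meets the standard; on (b) the weight is 73 less the opposing 18 gives net 55, which does reach 54, so (b) meets the standard.
  Stage 1 carried; the burden shifts to the trustee.
At Stage 2 the trustee must meet a scintilla of evidence (weight is at least 9): on (c) the weight is 11, ≥ 9, so (c) meets the standard.
  Stage 2 carried; the burden shifts to the beneficiary.
At Stage 3 the beneficiary must meet a heightened civil standard (weight exceeds 79): on (d) the weight is 72 less the opposing 9 gives net 63, ≤ 79, so (d) does not meet the standard.
  Not every element is met, so the beneficiary fails to carry Stage 3.
The trustee prevails.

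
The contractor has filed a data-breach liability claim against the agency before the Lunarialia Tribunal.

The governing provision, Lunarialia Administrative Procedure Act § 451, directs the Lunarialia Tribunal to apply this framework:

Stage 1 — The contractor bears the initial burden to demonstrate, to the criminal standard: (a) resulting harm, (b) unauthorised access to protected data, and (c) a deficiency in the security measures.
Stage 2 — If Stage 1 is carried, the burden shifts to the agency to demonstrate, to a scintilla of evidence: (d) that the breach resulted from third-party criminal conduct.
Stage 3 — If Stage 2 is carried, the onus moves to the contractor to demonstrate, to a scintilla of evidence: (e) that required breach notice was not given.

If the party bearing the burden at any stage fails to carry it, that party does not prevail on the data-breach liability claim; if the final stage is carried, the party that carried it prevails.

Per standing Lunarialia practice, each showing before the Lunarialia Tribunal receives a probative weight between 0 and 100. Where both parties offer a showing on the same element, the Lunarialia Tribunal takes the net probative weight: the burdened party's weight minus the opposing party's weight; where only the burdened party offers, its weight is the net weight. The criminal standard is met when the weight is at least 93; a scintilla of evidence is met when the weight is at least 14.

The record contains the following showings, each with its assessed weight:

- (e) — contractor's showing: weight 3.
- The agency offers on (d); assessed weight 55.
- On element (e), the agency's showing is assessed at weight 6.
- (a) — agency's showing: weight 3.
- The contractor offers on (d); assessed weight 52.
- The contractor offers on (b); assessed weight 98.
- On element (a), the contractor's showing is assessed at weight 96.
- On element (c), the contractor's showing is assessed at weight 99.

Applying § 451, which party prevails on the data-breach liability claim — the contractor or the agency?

Stage 1 — burden on contractor; standard: the criminal standard (weight is at least 93).
    (a): 96 − 3 = 93 ≥ 93 [met]
    (b): 98 ≥ 93 [met]
    (c): 99 ≥ 93 [met]
  Stage 1 carried; the burden shifts to the agency.
Stage 2 — burden on agency; standard: a scintilla of evidence (weight is at least 14).
    (d): 55 − 52 = 3 < 14 [not met]
  Not every element is met, so the agency fails to carry Stage 2.
The contractor prevails.

contractor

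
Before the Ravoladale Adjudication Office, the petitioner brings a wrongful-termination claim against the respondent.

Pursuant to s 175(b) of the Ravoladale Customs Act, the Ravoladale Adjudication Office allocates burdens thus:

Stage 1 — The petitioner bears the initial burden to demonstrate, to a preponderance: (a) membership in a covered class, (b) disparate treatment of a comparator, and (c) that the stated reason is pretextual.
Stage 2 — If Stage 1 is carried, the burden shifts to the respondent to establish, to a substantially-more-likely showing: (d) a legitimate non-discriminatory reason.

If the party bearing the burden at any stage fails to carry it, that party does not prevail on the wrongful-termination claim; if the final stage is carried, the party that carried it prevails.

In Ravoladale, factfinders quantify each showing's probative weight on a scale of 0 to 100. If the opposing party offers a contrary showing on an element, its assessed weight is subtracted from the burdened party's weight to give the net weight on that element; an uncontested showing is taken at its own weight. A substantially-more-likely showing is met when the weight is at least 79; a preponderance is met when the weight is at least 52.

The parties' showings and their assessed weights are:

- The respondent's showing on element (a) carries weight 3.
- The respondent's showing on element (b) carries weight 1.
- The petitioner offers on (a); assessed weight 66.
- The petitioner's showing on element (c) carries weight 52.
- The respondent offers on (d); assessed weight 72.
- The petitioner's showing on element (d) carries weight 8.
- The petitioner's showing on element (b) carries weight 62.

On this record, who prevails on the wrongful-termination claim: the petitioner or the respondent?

At Stage 1 the petitioner must meet a preponderance (weight is at least 52): on (a) the weight is 66 less the opposing 3 gives net 63, which does reach 52, so (a) meets the standard; on (b) the weight is 62 less the opposing 1 gives net 61, ≥ 52, so (b) meets the standard; on (c) the weight is 52, which does reach 52, so (c) meets the standard.
  All elements met. The burden passes to the respondent.
At Stage 2 the respondent must meet a substantially-more-likely showing (weight is at least 79): on (d) the weight is 72 less the opposing 8 gives net 64, which does not reach 79, so (d) does not meet the standard.
  Not every element is met, so the respondent fails to carry Stage 2.
So the petitioner prevails.

petitioner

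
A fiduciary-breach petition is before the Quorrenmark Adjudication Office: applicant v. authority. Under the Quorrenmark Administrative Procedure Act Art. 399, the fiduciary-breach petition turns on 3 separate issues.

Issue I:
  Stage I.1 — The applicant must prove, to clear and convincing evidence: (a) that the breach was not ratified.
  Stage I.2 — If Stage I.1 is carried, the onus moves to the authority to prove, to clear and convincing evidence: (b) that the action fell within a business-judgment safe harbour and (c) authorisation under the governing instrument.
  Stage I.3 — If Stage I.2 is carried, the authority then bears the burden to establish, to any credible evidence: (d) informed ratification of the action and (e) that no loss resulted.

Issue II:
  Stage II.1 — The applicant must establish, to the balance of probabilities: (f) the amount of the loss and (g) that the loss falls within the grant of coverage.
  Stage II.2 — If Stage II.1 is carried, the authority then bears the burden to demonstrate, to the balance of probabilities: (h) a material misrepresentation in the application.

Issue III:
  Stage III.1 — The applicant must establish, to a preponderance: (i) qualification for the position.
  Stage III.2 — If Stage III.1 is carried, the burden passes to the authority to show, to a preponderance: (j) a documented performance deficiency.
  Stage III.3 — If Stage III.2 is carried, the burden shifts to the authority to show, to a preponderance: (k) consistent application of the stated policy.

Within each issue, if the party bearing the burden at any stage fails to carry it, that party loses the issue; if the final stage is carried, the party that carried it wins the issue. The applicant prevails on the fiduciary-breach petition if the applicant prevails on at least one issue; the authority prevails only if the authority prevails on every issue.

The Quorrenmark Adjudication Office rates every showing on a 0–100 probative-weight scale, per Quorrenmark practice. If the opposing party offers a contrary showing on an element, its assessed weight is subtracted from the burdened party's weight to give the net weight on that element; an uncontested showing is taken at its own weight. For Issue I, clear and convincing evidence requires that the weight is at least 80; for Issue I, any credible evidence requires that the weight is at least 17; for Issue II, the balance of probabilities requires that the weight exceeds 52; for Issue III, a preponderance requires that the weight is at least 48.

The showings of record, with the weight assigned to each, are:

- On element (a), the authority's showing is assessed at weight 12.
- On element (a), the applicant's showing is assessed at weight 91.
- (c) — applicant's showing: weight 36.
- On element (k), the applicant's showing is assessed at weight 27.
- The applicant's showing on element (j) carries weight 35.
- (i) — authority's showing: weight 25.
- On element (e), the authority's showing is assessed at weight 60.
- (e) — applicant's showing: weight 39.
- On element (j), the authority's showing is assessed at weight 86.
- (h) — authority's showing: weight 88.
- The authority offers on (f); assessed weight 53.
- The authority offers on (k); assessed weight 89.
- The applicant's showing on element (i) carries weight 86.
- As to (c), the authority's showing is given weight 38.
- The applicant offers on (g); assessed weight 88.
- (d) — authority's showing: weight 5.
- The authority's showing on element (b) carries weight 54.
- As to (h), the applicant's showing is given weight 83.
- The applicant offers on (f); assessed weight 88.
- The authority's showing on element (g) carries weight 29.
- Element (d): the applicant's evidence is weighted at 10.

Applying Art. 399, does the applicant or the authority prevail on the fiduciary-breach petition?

authority

— Issue I —
Stage I.1 — burden on applicant; standard: clear and convincing evidence (weight is at least 80).
    (a): 91 − 12 = 79 < 80 [not met]
  Stage I.1 not carried; the applicant fails its burden.
So the authority prevails on this issue.
— Issue II —
At Stage II.1 the applicant must meet the balance of probabilities (weight exceeds 52): on (f) the weight is 88 less the opposing 53 gives net 35, ≤ 52, so (f) does not meet the standard; on (g) the weight is 88 less the opposing 29 gives net 59, which does exceed 52, so (g) meets the standard.
  Stage II.1 not carried; the applicant fails its burden.
The authority prevails on this issue.
— Issue III —
At Stage III.1 the applicant must meet a preponderance (weight is at least 48): on (i) the weight is 86 less the opposing 25 gives net 61, which does reach 48, so (i) meets the standard.
  Stage III.1 is satisfied; the onus moves to the authority.
At Stage III.2 the authority must meet a preponderance (weight is at least 48): on (j) the weight is 86 less the opposing 35 gives net 51, which does reach 48, so (j) meets the standard.
  Stage III.2 is satisfied; the authority continues to bear the burden.
At Stage III.3 the authority must meet a preponderance (weight is at least 48): on (k) the weight is 89 less the opposing 27 gives net 62, ≥ 48, so (k) meets the standard.
  Stage III.3 carried; the final stage is satisfied.
All stages carried — the authority prevails on this issue.
Per-issue: Issue I → authority; Issue II → authority; Issue III → authority. The applicant must prevail on at least one issue; overall, the authority prevails.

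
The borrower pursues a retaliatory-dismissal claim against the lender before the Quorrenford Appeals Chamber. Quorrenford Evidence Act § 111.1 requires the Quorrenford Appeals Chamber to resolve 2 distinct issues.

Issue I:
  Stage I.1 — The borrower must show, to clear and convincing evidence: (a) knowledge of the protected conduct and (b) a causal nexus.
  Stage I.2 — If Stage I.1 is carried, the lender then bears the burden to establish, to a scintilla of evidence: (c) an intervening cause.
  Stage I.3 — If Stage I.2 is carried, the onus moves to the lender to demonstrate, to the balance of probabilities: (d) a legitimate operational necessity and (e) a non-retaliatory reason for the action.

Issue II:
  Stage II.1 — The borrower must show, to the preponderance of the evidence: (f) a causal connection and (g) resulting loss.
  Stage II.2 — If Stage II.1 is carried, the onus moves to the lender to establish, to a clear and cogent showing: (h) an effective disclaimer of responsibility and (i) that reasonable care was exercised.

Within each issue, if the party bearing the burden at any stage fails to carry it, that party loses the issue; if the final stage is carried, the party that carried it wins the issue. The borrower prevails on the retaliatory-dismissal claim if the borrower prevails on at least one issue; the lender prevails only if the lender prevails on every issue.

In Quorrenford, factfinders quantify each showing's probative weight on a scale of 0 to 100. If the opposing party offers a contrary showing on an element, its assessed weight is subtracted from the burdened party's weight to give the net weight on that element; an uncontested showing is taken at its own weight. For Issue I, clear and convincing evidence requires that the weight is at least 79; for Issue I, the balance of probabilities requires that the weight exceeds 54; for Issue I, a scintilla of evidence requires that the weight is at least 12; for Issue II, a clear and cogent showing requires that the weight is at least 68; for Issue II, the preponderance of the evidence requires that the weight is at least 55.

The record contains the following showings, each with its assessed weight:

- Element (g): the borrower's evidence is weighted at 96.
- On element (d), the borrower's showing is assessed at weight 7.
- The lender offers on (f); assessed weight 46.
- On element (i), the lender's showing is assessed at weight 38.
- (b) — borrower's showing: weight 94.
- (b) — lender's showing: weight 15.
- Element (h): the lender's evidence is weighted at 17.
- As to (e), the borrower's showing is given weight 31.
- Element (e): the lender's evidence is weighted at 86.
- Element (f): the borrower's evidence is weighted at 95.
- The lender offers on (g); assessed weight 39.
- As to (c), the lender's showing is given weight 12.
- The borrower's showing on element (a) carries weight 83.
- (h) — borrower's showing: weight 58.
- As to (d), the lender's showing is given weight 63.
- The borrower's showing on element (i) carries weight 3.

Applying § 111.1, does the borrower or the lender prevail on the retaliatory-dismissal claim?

lender

— Issue I —
Stage I.1 (borrower, clear and convincing evidence, weight is at least 79): (a) 83 ≥ 79 — meets; (b) net 94−15=79 ≥ 79 — meets.
  The borrower carries Stage I.1; the lender now bears the burden.
Stage I.2 (lender, a scintilla of evidence, weight is at least 12): (c) 12 ≥ 12 — meets.
  Stage I.2 carried; the burden remains with the lender.
Stage I.3 (lender, the balance of probabilities, weight exceeds 54): (d) net 63−7=56 > 54 — meets; (e) net 86−31=55 > 54 — meets.
  The lender carries the last stage.
With every stage satisfied, the lender prevails on this issue.
— Issue II —
Stage II.1 — burden on borrower; standard: the preponderance of the evidence (weight is at least 55).
    (f): 95 − 46 = 49 < 55 [not met]
    (g): 96 − 39 = 57 ≥ 55 [met]
  Not every element is met, so the borrower fails to carry Stage II.1.
So the lender prevails on this issue.
Per-issue: Issue I → lender; Issue II → lender. The borrower must prevail on at least one issue; overall, the lender prevails.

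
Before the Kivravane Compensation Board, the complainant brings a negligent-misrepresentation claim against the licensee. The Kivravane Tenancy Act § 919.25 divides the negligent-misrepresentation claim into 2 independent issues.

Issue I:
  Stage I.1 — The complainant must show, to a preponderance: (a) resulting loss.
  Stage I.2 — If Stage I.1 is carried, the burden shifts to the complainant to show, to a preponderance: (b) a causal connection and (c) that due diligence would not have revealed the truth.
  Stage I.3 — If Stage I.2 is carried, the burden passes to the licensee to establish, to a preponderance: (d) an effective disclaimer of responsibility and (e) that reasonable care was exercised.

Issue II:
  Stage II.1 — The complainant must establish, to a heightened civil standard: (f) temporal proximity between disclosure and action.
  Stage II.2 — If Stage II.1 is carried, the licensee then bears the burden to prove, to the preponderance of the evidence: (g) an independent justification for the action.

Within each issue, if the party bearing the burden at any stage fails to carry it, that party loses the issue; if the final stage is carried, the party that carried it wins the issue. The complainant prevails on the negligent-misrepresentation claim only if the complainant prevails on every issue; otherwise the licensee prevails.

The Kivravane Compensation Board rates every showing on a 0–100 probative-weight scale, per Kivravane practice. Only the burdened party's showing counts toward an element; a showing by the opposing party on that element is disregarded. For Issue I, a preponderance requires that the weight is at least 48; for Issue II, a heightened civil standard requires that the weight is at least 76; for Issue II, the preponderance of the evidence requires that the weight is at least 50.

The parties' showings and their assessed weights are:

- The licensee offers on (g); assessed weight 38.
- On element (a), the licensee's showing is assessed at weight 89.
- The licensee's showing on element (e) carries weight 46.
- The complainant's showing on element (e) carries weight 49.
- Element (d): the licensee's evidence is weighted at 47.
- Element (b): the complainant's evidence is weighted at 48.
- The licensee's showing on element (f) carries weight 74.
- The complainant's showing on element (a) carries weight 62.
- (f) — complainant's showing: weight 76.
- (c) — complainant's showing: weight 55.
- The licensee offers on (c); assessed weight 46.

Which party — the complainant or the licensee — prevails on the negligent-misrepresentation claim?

complainant

— Issue I —
Stage I.1 — burden on complainant; standard: a preponderance (weight is at least 48).
    (a): 62 (licensee's 89 disregarded) ≥ 48 [met]
  All elements met. The complainant retains the burden for Stage I.2.
Stage I.2 — burden on complainant; standard: a preponderance (weight is at least 48).
    (b): 48 ≥ 48 [met]
    (c): 55 (licensee's 46 disregarded) ≥ 48 [met]
  The complainant carries Stage I.2; the licensee now bears the burden.
Stage I.3 — burden on licensee; standard: a preponderance (weight is at least 48).
    (d): 47 < 48 [not met]
    (e): 46 (complainant's 49 disregarded) < 48 [not met]
  The licensee does not carry Stage I.3.
The analysis ends at Stage I.3; the complainant prevails on this issue.
— Issue II —
At Stage II.1 the complainant must meet a heightened civil standard (weight is at least 76): on (f) the weight is 76 (the licensee's 74 is given no effect), ≥ 76, so (f) meets the standard.
  Stage II.1 carried; the burden shifts to the licensee.
At Stage II.2 the licensee must meet the preponderance of the evidence (weight is at least 50): on (g) the weight is 38, < 50, so (g) does not meet the standard.
  Not every element is met, so the licensee fails to carry Stage II.2.
So the complainant prevails on this issue.
Per-issue: Issue I → complainant; Issue II → complainant. The complainant must prevail on every issue; overall, the complainant prevails.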